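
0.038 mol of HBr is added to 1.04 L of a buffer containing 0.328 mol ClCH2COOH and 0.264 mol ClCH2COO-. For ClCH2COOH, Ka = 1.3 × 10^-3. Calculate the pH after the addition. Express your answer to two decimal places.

Added H+ converts ClCH2COO- to ClCH2COOH: ClCH2COOH → 0.366 mol, ClCH2COO- → 0.226 mol.
pKa = −log(1.3 × 10^-3) = 2.886
pH = pKa + log([A⁻]/[HA]) = 2.886 + log(0.226/0.366) = 2.886 -0.209

pH = 2.68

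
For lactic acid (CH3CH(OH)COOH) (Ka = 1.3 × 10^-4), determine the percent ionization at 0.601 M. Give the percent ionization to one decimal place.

CH3CH(OH)COOH ⇌ CH3CH(OH)COO- + H+; let x = [H+] at equilibrium.
x ≈ √(Ka·C₀) = √(1.3 × 10^-4 × 0.601) = 8.84 × 10^-3 M
Fraction ionized = 8.84 × 10^-3 / 0.601 = 0.0147 → 1.5%

1.5%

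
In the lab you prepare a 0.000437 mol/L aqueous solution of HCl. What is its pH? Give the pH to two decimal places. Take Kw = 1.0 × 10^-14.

HCl is a strong acid and dissociates completely, so [H+] = 0.000437 M.
pH = -log(0.000437) = 3.36

pH = 3.36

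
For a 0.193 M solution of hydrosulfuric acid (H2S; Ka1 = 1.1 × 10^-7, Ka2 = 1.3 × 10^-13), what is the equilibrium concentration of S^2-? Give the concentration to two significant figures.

First ionization gives [H+] ≈ [HS-] = 1.46 × 10^-4 M.
Second step: Ka2 = [H+][S^2-]/[HS-] ≈ [S^2-] (since [H+] ≈ [HS-]).
So [S^2-] ≈ Ka2.

1.3 × 10^-13 M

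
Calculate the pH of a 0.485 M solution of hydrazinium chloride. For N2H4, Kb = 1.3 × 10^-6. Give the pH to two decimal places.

pH = 4.21

N2H5+ is the conjugate acid of the weak base N2H4.
Ka = Kw/Kb = 1.0×10^-14 / 1.3 × 10^-6 = 7.69 × 10^-9
Let x = [H+] at equilibrium. Ka = x²/(0.485 − x).
Since Ka ≪ C₀, x ≈ √(Ka·C₀) = 6.11 × 10^-5 M.
Check: 0.013% ionized — well under 5%, approximation valid.
pH = −log[H+] = −log(6.11 × 10^-5) = 4.21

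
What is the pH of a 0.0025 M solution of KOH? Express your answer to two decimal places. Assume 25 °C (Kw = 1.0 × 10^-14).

KOH is a strong base; [OH-] = 0.0025 M.
pOH = -log(0.0025) = 2.60
pH = 14.00 - 2.60 = 11.40

pH = 11.40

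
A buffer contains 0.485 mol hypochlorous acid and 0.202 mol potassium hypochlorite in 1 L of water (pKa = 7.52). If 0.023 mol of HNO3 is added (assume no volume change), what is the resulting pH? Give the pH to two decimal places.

Added H+ converts OCl- to HOCl: HOCl → 0.508 mol, OCl- → 0.179 mol.
Henderson–Hasselbalch with mole ratio 0.179/0.508: pH = 7.52 + (-0.453)

pH = 7.07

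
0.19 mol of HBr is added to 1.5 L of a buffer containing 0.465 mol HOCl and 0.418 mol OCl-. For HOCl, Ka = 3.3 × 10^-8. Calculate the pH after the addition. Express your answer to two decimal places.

pH = 7.02

After neutralization: n(HOCl) = 0.655 mol, n(OCl-) = 0.228 mol.
pKa = −log(3.3 × 10^-8) = 7.481
pH = pKa + log(n_OCl-/n_HOCl) = 7.481 + log(0.228/0.655) = 7.481 + (-0.458)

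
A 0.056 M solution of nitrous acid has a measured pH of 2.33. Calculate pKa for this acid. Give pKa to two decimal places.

[H+] = 10^(-2.33) = 4.68 × 10^-3 M
At equilibrium [HA] = 0.056 − 4.68 × 10^-3 = 5.13 × 10^-2 M
Ka = [H+][A-]/[HA] = (4.68 × 10^-3)² / 5.13 × 10^-2 = 4.27 × 10^-4
pKa = -log(4.27 × 10^-4) = 3.37

pKa = 3.37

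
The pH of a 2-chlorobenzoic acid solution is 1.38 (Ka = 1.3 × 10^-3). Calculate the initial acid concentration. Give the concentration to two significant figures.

[H+] = 10^(-1.38) = 4.17 × 10^-2 M = x
Ka = x²/(C₀ − x) ⇒ C₀ = x + x²/Ka
C₀ = 4.17 × 10^-2 + (4.17 × 10^-2)²/(1.3 × 10^-3) = 1.38 M

C₀ = 1.4 M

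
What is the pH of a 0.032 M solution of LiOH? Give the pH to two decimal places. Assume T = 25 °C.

pH = 12.51

LiOH is a strong base; [OH-] = 0.032 M.
pOH = -log(0.032) = 1.49
pH = 14.00 - 1.49 = 12.51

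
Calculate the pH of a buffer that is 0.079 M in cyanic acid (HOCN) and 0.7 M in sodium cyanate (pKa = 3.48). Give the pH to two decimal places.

pH = 4.43

pH = pKa + log([A⁻]/[HA]) = 3.48 + log(0.7/0.079)
pH = 3.48 + (+0.947) = 4.43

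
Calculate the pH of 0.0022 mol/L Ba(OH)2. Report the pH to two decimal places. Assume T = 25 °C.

Ba(OH)2 is a strong base (each formula unit releases 2 OH-); [OH-] = 0.0044 M.
pOH = -log(0.0044) = 2.36
pH = 14.00 - 2.36 = 11.64

pH = 11.64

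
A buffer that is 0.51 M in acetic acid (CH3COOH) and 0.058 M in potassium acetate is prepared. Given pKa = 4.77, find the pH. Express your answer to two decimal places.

pH = 3.83

Henderson–Hasselbalch: pH = pKa + log([CH3COO-]/[CH3COOH]) = 4.77 + log(0.058/0.51)
pH = 4.77 + (-0.944) = 3.83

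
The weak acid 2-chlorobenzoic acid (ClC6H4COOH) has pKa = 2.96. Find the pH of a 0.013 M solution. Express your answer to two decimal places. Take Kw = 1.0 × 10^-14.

ClC6H4COOH ⇌ ClC6H4COO- + H+
Ka = 10^(−2.96) = 1.10 × 10^-3
From the ICE table, Ka = x²/(0.013 − x) = 1.10 × 10^-3.
The 5% rule fails; solving x² + Ka·x − Ka·C₀ = 0 exactly:
x = (−Ka + √(Ka² + 4·Ka·C₀))/2 = 3.27 × 10^-3 M
pH = −log[H+] = −log(3.27 × 10^-3) = 2.49

pH = 2.49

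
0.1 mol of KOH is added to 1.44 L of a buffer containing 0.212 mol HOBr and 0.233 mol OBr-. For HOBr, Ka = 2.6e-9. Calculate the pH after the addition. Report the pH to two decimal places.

pH = 9.06

After neutralization: n(HOBr) = 0.112 mol, n(OBr-) = 0.333 mol.
pKa = −log(2.6 × 10^-9) = 8.585
pH = pKa + log([A⁻]/[HA]) = 8.585 + log(0.333/0.112) = 8.585 +0.473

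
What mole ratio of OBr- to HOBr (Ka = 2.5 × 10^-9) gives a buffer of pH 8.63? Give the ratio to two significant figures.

ratio = 1.1

pKa = -log(2.5 × 10^-9) = 8.602
pH = pKa + log(r) ⇒ log(r) = 8.63 − 8.602 = +0.028
r = [OBr-]/[HOBr] = 10^(+0.028) = 1.07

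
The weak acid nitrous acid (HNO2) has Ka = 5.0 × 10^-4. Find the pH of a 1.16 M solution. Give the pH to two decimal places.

HNO2 ⇌ NO2- + H+
Ka = x²/(1.16 − x) = 5.0 × 10^-4
Since Ka ≪ C₀, x ≈ √(Ka·C₀) = 2.41 × 10^-2 M.
pH = −log[H+] = −log(2.41 × 10^-2) = 1.62

pH = 1.62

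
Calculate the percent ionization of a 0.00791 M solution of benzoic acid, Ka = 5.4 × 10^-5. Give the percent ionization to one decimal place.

C6H5COOH ⇌ C6H5COO- + H+; let x = [H+] at equilibrium.
Ka = x²/(C₀ − x); solving the quadratic gives x = 6.27 × 10^-4 M.
% ionization = x/C₀ × 100% = 6.27 × 10^-4/0.00791 × 100% = 7.9%

7.9%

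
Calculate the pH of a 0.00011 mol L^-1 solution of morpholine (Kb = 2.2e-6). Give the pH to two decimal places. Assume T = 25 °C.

pH = 9.16

C4H8ONH + H2O ⇌ C4H8ONH2+ + OH-
From the ICE table, Kb = [OH-]²/(0.00011 − [OH-]) = 2.2 × 10^-6.
[OH-] is not negligible relative to C₀; solve [OH-]² + 2.2e-06·[OH-] − 2.42e-10 = 0.
[OH-] = (−Kb + √(Kb² + 4·Kb·C₀))/2 = 1.45 × 10^-5 M
pOH = −log(1.45 × 10^-5) = 4.84; pH = 14.00 − 4.84 = 9.16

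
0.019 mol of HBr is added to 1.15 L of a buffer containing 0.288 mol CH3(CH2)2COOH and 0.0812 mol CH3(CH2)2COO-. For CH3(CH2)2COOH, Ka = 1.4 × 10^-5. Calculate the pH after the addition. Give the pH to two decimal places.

pH = 4.16

Added H+ converts CH3(CH2)2COO- to CH3(CH2)2COOH: CH3(CH2)2COOH → 0.307 mol, CH3(CH2)2COO- → 0.0622 mol.
pKa = −log(1.4 × 10^-5) = 4.854
pH = pKa + log([A⁻]/[HA]) = 4.854 + log(0.0622/0.307) = 4.854 -0.693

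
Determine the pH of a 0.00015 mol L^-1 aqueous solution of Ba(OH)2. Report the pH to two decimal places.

Ba(OH)2 is a strong base (each formula unit releases 2 OH-); [OH-] = 0.0003 M.
pOH = -log(0.0003) = 3.52
pH = 14.00 - 3.52 = 10.48

pH = 10.48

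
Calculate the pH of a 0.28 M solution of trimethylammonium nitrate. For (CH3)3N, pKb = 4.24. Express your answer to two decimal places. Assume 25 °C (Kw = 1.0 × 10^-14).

pH = 5.16

(CH3)3NH+ is the conjugate acid of the weak base (CH3)3N.
Kb = 10^(−4.24) = 5.75 × 10^-5
Ka = Kw/Kb = 1.0×10^-14 / 5.75 × 10^-5 = 1.74 × 10^-10
Ka = [H+]²/(0.28 − [H+]) = 1.74 × 10^-10
Neglecting [H+] in the denominator: [H+] = √(1.74 × 10^-10 × 0.28) = 6.98 × 10^-6 M
([H+]/C₀ = 0.0025% < 5%, so the approximation holds.)
pH = −log(6.98 × 10^-6) = 5.16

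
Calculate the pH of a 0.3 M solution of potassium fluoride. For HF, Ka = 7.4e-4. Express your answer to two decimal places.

pH = 8.30

F- is the conjugate base of the weak acid HF.
Kb = Kw/Ka = 1.0×10^-14 / 7.4 × 10^-4 = 1.35 × 10^-11
From the ICE table, Kb = [OH-]²/(0.3 − [OH-]) = 1.35 × 10^-11.
Since Kb ≪ C₀, [OH-] ≈ √(Kb·C₀) = 2.01 × 10^-6 M.
pOH = −log(2.01 × 10^-6) = 5.70; pH = 14.00 − 5.70 = 8.30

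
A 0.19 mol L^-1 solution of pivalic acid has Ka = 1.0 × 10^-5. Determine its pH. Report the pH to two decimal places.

(CH3)3CCOOH ⇌ (CH3)3CCOO- + H+
Ka = x²/(0.19 − x) = 1.0 × 10^-5
Neglecting x in the denominator: x = √(1.0 × 10^-5 × 0.19) = 1.38 × 10^-3 M
Check: 0.73% ionized — well under 5%, approximation valid.
pH = −log(1.38 × 10^-3) = 2.86

pH = 2.86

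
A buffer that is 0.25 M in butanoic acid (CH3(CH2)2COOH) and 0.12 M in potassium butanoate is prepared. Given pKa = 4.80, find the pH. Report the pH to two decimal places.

pH = 4.48

Using pH = pKa + log([base]/[acid]) with [base]/[acid] = 0.12/0.25:
pH = 4.80 + (-0.319) = 4.48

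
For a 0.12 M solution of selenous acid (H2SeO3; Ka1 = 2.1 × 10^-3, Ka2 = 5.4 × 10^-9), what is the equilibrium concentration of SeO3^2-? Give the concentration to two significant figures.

First ionization gives [H+] ≈ [HSeO3-] = 1.49 × 10^-2 M.
Second step: Ka2 = [H+][SeO3^2-]/[HSeO3-] ≈ [SeO3^2-] (since [H+] ≈ [HSeO3-]).
So [SeO3^2-] ≈ Ka2.

5.4 × 10^-9 M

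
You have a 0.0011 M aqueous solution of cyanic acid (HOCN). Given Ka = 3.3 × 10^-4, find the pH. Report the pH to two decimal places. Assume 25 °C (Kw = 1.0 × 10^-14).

pH = 3.34

HOCN ⇌ OCN- + H+
Ka = x²/(0.0011 − x) = 3.3 × 10^-4
Here C₀/Ka ≈ 3.33, so the small-x approximation fails. Use the quadratic:
x = [−0.00033 + √(0.00033² + 1.45e-06)]/2 = 4.60 × 10^-4 M
pH = −log(4.60 × 10^-4) = 3.34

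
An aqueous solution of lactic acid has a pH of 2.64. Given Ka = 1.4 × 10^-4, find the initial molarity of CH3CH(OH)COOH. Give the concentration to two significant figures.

C₀ = 4.0 × 10^-2 M

[H+] = 10^(-2.64) = 2.29 × 10^-3 M = x
Ka = x²/(C₀ − x) ⇒ C₀ = x + x²/Ka
C₀ = 2.29 × 10^-3 + (2.29 × 10^-3)²/(1.4 × 10^-4) = 3.97 × 10^-2 M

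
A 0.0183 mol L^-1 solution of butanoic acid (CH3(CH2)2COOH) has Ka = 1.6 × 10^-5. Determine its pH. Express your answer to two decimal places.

pH = 3.27

CH3(CH2)2COOH ⇌ CH3(CH2)2COO- + H+
Ka = [H+]²/(0.0183 − [H+]) = 1.6 × 10^-5
Neglecting [H+] in the denominator: [H+] = √(1.6 × 10^-5 × 0.0183) = 5.41 × 10^-4 M
Check: 3% ionized — well under 5%, approximation valid.
pH = −log(5.41 × 10^-4) = 3.27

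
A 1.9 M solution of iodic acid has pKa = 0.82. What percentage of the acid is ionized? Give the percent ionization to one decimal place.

HIO3 ⇌ IO3- + H+; let x = [H+] at equilibrium.
Ka = 10^(−0.82) = 1.51 × 10^-1
Solve x² + 0.151x − 0.287 = 0 → x = 4.65 × 10^-1 M
Fraction ionized = 4.65 × 10^-1 / 1.9 = 0.2447 → 24.5%

24.5%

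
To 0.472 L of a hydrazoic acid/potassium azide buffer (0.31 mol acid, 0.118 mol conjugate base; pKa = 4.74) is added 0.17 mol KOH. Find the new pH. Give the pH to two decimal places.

pH = 5.05

OH- converts HN3 to N3-: HN3 → 0.14 mol, N3- → 0.288 mol.
pH = pKa + log([A⁻]/[HA]) = 4.74 + log(0.288/0.14) = 4.74 +0.313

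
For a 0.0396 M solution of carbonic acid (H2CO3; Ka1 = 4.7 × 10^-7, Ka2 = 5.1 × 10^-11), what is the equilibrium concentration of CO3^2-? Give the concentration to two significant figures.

First ionization gives [H+] ≈ [HCO3-] = 1.36 × 10^-4 M.
Second step: Ka2 = [H+][CO3^2-]/[HCO3-] ≈ [CO3^2-] (since [H+] ≈ [HCO3-]).
So [CO3^2-] ≈ Ka2.

5.1 × 10^-11 M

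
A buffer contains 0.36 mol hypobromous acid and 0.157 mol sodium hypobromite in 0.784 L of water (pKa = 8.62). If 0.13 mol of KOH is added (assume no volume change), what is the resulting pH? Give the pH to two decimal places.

pH = 8.72

OH- converts HOBr to OBr-: HOBr → 0.23 mol, OBr- → 0.287 mol.
pH = pKa + log([A⁻]/[HA]) = 8.62 + log(0.287/0.23) = 8.62 +0.096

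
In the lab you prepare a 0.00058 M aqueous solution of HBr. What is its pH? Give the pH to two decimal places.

HBr is a strong acid and dissociates completely, so [H+] = 0.00058 M.
pH = -log(0.00058) = 3.24

pH = 3.24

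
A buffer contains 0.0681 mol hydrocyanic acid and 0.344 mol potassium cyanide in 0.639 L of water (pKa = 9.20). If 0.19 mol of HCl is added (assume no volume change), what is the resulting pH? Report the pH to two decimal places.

pH = 8.98

Added H+ converts CN- to HCN: HCN → 0.258 mol, CN- → 0.154 mol.
pH = pKa + log(n_CN-/n_HCN) = 9.20 + log(0.154/0.258) = 9.20 + (-0.224)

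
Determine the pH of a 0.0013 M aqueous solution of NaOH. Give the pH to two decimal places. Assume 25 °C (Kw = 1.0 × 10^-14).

NaOH is a strong base; [OH-] = 0.0013 M.
pOH = -log(0.0013) = 2.89
pH = 14.00 - 2.89 = 11.11

pH = 11.11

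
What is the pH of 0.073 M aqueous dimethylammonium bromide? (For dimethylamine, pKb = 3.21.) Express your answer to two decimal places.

pH = 5.96

(CH3)2NH2+ is the conjugate acid of the weak base (CH3)2NH.
Kb = 10^(−3.21) = 6.17 × 10^-4
Ka = Kw/Kb = 1.0×10^-14 / 6.17 × 10^-4 = 1.62 × 10^-11
Let x = [H+] at equilibrium. Ka = x²/(0.073 − x).
Neglecting x in the denominator: x = √(1.62 × 10^-11 × 0.073) = 1.09 × 10^-6 M
pH = −log[H+] = −log(1.09 × 10^-6) = 5.96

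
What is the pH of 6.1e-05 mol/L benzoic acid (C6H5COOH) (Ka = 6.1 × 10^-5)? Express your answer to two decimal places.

C6H5COOH ⇌ C6H5COO- + H+
Ka = [H+]²/(6.1e-05 − [H+]) = 6.1 × 10^-5
The 5% rule fails; solving [H+]² + Ka·[H+] − Ka·C₀ = 0 exactly:
[H+] = [−6.1e-05 + √(6.1e-05² + 1.49e-08)]/2 = 3.77 × 10^-5 M
pH = −log[H+] = −log(3.77 × 10^-5) = 4.42

pH = 4.42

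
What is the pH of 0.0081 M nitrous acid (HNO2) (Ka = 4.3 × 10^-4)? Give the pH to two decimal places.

HNO2 ⇌ NO2- + H+
Let x = [H+] at equilibrium. Ka = x²/(0.0081 − x).
Here C₀/Ka ≈ 18.8, so the small-x approximation fails. Use the quadratic:
x = (−Ka + √(Ka² + 4·Ka·C₀))/2 = 1.66 × 10^-3 M
pH = −log[H+] = −log(1.66 × 10^-3) = 2.78

pH = 2.78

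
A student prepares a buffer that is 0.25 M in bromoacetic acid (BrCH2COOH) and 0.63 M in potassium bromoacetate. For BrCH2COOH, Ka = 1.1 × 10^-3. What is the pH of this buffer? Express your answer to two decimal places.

pKa = −log(1.1 × 10^-3) = 2.959
Using pH = pKa + log([base]/[acid]) with [base]/[acid] = 0.63/0.25:
pH = 2.959 + (+0.401) = 3.36

pH = 3.36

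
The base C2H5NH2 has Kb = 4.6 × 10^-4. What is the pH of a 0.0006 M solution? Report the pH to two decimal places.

pH = 10.54

C2H5NH2 + H2O ⇌ C2H5NH3+ + OH-
From the ICE table, Kb = [OH-]²/(0.0006 − [OH-]) = 4.6 × 10^-4.
[OH-] is not negligible relative to C₀; solve [OH-]² + 0.00046·[OH-] − 2.76e-07 = 0.
[OH-] = (−Kb + √(Kb² + 4·Kb·C₀))/2 = 3.43 × 10^-4 M
pOH = 3.46, so pH = 14.00 − pOH = 10.54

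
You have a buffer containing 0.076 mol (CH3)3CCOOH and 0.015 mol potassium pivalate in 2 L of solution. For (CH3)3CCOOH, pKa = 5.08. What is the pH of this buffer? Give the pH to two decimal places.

pH = 4.38

pH = pKa + log([A⁻]/[HA]) = 5.08 + log(0.015/0.076)
pH = 5.08 + (-0.705) = 4.38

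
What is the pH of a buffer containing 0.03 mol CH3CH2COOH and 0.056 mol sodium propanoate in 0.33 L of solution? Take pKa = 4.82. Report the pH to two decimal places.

Henderson–Hasselbalch: pH = pKa + log([CH3CH2COO-]/[CH3CH2COOH]) = 4.82 + log(0.056/0.03)
pH = 4.82 + (+0.271) = 5.09

pH = 5.09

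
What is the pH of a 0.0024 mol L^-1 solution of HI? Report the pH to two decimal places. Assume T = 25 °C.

HI is a strong acid and dissociates completely, so [H+] = 0.0024 M.
pH = -log(0.0024) = 2.62

pH = 2.62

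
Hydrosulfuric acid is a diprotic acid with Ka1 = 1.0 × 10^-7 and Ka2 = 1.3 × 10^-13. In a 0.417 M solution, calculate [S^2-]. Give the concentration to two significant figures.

1.3 × 10^-13 M

First ionization gives [H+] ≈ [HS-] = 2.04 × 10^-4 M.
Second step: Ka2 = [H+][S^2-]/[HS-] ≈ [S^2-] (since [H+] ≈ [HS-]).
So [S^2-] ≈ Ka2.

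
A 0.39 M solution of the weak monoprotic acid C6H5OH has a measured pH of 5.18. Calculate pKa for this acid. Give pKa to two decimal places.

pKa = 9.95

[H+] = 10^(-5.18) = 6.61 × 10^-6 M
At equilibrium [HA] = 0.39 − 6.61 × 10^-6 = 3.90 × 10^-1 M
Ka = [H+][A-]/[HA] = (6.61 × 10^-6)² / 3.90 × 10^-1 = 1.12 × 10^-10
pKa = -log(1.12 × 10^-10) = 9.95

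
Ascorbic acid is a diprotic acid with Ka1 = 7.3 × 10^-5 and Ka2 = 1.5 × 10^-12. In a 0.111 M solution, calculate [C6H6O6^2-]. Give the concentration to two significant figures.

First ionization gives [H+] ≈ [HC6H6O6-] = 2.85 × 10^-3 M.
Second step: Ka2 = [H+][C6H6O6^2-]/[HC6H6O6-] ≈ [C6H6O6^2-] (since [H+] ≈ [HC6H6O6-]).
So [C6H6O6^2-] ≈ Ka2.

1.5 × 10^-12 M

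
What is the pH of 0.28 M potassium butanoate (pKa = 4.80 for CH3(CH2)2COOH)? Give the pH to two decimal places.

CH3(CH2)2COO- is the conjugate base of the weak acid CH3(CH2)2COOH.
Ka = 10^(−4.80) = 1.58 × 10^-5
Kb = Kw/Ka = 1.0×10^-14 / 1.58 × 10^-5 = 6.33 × 10^-10
Kb = x²/(0.28 − x) = 6.33 × 10^-10
Assume x ≪ 0.28: x ≈ √(6.33 × 10^-10 × 0.28) = 1.33 × 10^-5 M
pOH = 4.88, so pH = 14.00 − pOH = 9.12

pH = 9.12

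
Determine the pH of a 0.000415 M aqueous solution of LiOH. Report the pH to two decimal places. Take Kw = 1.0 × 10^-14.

pH = 10.62

LiOH is a strong base; [OH-] = 0.000415 M.
pOH = -log(0.000415) = 3.38
pH = 14.00 - 3.38 = 10.62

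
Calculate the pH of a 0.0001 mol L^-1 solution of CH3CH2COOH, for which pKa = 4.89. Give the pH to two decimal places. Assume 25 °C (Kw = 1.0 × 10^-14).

CH3CH2COOH ⇌ CH3CH2COO- + H+
Ka = 10^(−4.89) = 1.29 × 10^-5
Ka = [H+]²/(0.0001 − [H+]) = 1.29 × 10^-5
The 5% rule fails; solving [H+]² + Ka·[H+] − Ka·C₀ = 0 exactly:
[H+] = (−Ka + √(Ka² + 4·Ka·C₀))/2 = 3.00 × 10^-5 M
pH = −log(3.00 × 10^-5) = 4.52

pH = 4.52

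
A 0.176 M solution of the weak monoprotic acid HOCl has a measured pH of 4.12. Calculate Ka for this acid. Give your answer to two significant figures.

[H+] = 10^(-4.12) = 7.59 × 10^-5 M
At equilibrium [HA] = 0.176 − 7.59 × 10^-5 = 1.76 × 10^-1 M
Ka = [H+][A-]/[HA] = (7.59 × 10^-5)² / 1.76 × 10^-1 = 3.3 × 10^-8

Ka = 3.3 × 10^-8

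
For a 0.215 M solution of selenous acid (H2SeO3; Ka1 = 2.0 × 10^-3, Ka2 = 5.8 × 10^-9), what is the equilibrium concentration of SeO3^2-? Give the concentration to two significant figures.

5.8 × 10^-9 M

First ionization gives [H+] ≈ [HSeO3-] = 1.98 × 10^-2 M.
Second step: Ka2 = [H+][SeO3^2-]/[HSeO3-] ≈ [SeO3^2-] (since [H+] ≈ [HSeO3-]).
So [SeO3^2-] ≈ Ka2.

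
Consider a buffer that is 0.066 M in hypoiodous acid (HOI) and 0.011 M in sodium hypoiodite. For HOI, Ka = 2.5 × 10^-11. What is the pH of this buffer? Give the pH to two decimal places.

pKa = −log(2.5 × 10^-11) = 10.602
Using pH = pKa + log([base]/[acid]) with [base]/[acid] = 0.011/0.066:
pH = 10.602 + (-0.778) = 9.82

pH = 9.82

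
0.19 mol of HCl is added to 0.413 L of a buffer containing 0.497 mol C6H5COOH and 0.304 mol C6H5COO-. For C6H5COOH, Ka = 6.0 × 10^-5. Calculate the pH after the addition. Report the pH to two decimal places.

pH = 3.44

After neutralization: n(C6H5COOH) = 0.687 mol, n(C6H5COO-) = 0.114 mol.
pKa = −log(6.0 × 10^-5) = 4.222
pH = pKa + log([A⁻]/[HA]) = 4.222 + log(0.114/0.687) = 4.222 -0.780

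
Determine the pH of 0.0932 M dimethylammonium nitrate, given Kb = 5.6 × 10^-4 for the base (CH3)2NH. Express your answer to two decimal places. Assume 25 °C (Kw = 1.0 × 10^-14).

pH = 5.89

(CH3)2NH2+ is the conjugate acid of the weak base (CH3)2NH.
Ka = Kw/Kb = 1.0×10^-14 / 5.6 × 10^-4 = 1.79 × 10^-11
From the ICE table, Ka = x²/(0.0932 − x) = 1.79 × 10^-11.
Neglecting x in the denominator: x = √(1.79 × 10^-11 × 0.0932) = 1.29 × 10^-6 M
(x/C₀ = 0.0014% < 5%, so the approximation holds.)
pH = −log[H+] = −log(1.29 × 10^-6) = 5.89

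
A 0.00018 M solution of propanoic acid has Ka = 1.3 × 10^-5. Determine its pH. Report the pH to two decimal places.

pH = 4.37

CH3CH2COOH ⇌ CH3CH2COO- + H+
From the ICE table, Ka = [H+]²/(0.00018 − [H+]) = 1.3 × 10^-5.
Here C₀/Ka ≈ 13.8, so the small-[H+] approximation fails. Use the quadratic:
[H+] = [−1.3e-05 + √(1.3e-05² + 9.36e-09)]/2 = 4.23 × 10^-5 M
pH = −log[H+] = −log(4.23 × 10^-5) = 4.37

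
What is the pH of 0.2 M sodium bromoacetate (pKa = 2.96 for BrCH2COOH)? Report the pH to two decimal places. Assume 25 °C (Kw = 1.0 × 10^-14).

pH = 8.13

BrCH2COO- is the conjugate base of the weak acid BrCH2COOH.
Ka = 10^(−2.96) = 1.10 × 10^-3
Kb = Kw/Ka = 1.0×10^-14 / 1.10 × 10^-3 = 9.09 × 10^-12
Let x = [OH-] at equilibrium. Kb = x²/(0.2 − x).
Neglecting x in the denominator: x = √(9.09 × 10^-12 × 0.2) = 1.35 × 10^-6 M
pOH = −log(1.35 × 10^-6) = 5.87; pH = 14.00 − 5.87 = 8.13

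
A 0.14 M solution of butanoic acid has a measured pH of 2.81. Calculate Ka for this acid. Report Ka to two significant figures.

[H+] = 10^(-2.81) = 1.55 × 10^-3 M
At equilibrium [HA] = 0.14 − 1.55 × 10^-3 = 1.38 × 10^-1 M
Ka = [H+][A-]/[HA] = (1.55 × 10^-3)² / 1.38 × 10^-1 = 1.7 × 10^-5

Ka = 1.7 × 10^-5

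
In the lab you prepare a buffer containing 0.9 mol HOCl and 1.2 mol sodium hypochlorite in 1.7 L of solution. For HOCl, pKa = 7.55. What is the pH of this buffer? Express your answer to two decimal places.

pH = pKa + log([A⁻]/[HA]) = 7.55 + log(1.2/0.9)
pH = 7.55 + (+0.125) = 7.67

pH = 7.67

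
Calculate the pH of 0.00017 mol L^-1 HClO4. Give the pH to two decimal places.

HClO4 is a strong acid and dissociates completely, so [H+] = 0.00017 M.
pH = -log(0.00017) = 3.77

pH = 3.77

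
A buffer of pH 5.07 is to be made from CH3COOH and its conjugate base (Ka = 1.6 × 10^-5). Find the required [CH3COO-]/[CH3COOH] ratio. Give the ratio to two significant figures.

pKa = -log(1.6 × 10^-5) = 4.796
pH = pKa + log(r) ⇒ log(r) = 5.07 − 4.796 = +0.274
r = [CH3COO-]/[CH3COOH] = 10^(+0.274) = 1.88

ratio = 1.9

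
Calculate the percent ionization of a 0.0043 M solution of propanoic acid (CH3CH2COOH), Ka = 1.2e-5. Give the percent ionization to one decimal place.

5.1%

CH3CH2COOH ⇌ CH3CH2COO- + H+; let x = [H+] at equilibrium.
Ka = x²/(C₀ − x); solving the quadratic gives x = 2.21 × 10^-4 M.
Fraction ionized = 2.21 × 10^-4 / 0.0043 = 0.0514 → 5.1%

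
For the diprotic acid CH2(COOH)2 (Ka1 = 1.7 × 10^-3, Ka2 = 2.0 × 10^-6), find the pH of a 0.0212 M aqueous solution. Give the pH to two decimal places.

pH = 2.28

Ka1 ≫ Ka2, so treat the first dissociation as the only significant source of H+.
Ka1 = x²/(0.0212 − x) = 1.7 × 10^-3
Solving the quadratic: x = (−Ka1 + √(Ka1² + 4·Ka1·C₀))/2 = 5.21 × 10^-3 M
pH = −log(5.21 × 10^-3) = 2.28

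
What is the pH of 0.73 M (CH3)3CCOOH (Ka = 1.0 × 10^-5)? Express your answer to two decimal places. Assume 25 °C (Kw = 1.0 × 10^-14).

pH = 2.57

(CH3)3CCOOH ⇌ (CH3)3CCOO- + H+
From the ICE table, Ka = x²/(0.73 − x) = 1.0 × 10^-5.
Since Ka ≪ C₀, x ≈ √(Ka·C₀) = 2.70 × 10^-3 M.
pH = −log[H+] = −log(2.70 × 10^-3) = 2.57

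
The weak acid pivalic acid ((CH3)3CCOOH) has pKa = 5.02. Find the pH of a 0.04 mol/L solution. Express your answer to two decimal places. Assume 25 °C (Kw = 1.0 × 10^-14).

pH = 3.21

(CH3)3CCOOH ⇌ (CH3)3CCOO- + H+
Ka = 10^(−5.02) = 9.55 × 10^-6
From the ICE table, Ka = x²/(0.04 − x) = 9.55 × 10^-6.
Since Ka ≪ C₀, x ≈ √(Ka·C₀) = 6.18 × 10^-4 M.
(x/C₀ = 1.5% < 5%, so the approximation holds.)
pH = −log[H+] = −log(6.18 × 10^-4) = 3.21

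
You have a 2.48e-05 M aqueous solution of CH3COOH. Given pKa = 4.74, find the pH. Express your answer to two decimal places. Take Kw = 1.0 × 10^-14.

pH = 4.85

CH3COOH ⇌ CH3COO- + H+
Ka = 10^(−4.74) = 1.82 × 10^-5
Ka = [H+]²/(2.48e-05 − [H+]) = 1.82 × 10^-5
[H+] is not negligible relative to C₀; solve [H+]² + 1.82e-05·[H+] − 4.51e-10 = 0.
[H+] = (−Ka + √(Ka² + 4·Ka·C₀))/2 = 1.40 × 10^-5 M
pH = −log(1.40 × 10^-5) = 4.85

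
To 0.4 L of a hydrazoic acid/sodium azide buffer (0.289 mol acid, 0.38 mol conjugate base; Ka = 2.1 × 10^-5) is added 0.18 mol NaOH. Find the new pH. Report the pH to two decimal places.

After neutralization: n(HN3) = 0.109 mol, n(N3-) = 0.56 mol.
pKa = −log(2.1 × 10^-5) = 4.678
Henderson–Hasselbalch with mole ratio 0.56/0.109: pH = 4.678 + (+0.711)

pH = 5.39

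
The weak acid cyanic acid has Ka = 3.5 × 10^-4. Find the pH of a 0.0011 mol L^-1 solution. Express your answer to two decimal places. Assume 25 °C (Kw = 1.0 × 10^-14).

pH = 3.33

HOCN ⇌ OCN- + H+
Let x = [H+] at equilibrium. Ka = x²/(0.0011 − x).
Here C₀/Ka ≈ 3.14, so the small-x approximation fails. Use the quadratic:
x = (−Ka + √(Ka² + 4·Ka·C₀))/2 = 4.70 × 10^-4 M
pH = −log[H+] = −log(4.70 × 10^-4) = 3.33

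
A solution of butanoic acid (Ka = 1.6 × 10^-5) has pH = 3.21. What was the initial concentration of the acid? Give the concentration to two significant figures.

C₀ = 2.4 × 10^-2 M

[H+] = 10^(-3.21) = 6.17 × 10^-4 M = x
Ka = x²/(C₀ − x) ⇒ C₀ = x + x²/Ka
C₀ = 6.17 × 10^-4 + (6.17 × 10^-4)²/(1.6 × 10^-5) = 2.44 × 10^-2 M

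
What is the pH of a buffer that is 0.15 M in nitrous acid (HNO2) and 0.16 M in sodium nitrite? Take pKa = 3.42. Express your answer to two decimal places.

pH = 3.45

Using pH = pKa + log([base]/[acid]) with [base]/[acid] = 0.16/0.15:
pH = 3.42 + (+0.028) = 3.45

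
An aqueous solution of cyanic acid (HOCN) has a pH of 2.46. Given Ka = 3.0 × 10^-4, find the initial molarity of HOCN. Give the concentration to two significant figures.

C₀ = 4.4 × 10^-2 M

[H+] = 10^(-2.46) = 3.47 × 10^-3 M = x
Ka = x²/(C₀ − x) ⇒ C₀ = x + x²/Ka
C₀ = 3.47 × 10^-3 + (3.47 × 10^-3)²/(3.0 × 10^-4) = 4.36 × 10^-2 M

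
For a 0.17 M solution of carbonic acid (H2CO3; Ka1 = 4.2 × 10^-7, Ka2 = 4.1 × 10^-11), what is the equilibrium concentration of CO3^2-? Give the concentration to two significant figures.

4.1 × 10^-11 M

First ionization gives [H+] ≈ [HCO3-] = 2.67 × 10^-4 M.
Second step: Ka2 = [H+][CO3^2-]/[HCO3-] ≈ [CO3^2-] (since [H+] ≈ [HCO3-]).
So [CO3^2-] ≈ Ka2.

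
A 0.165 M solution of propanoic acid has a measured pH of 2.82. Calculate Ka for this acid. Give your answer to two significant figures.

Ka = 1.4 × 10^-5

[H+] = 10^(-2.82) = 1.51 × 10^-3 M
At equilibrium [HA] = 0.165 − 1.51 × 10^-3 = 1.63 × 10^-1 M
Ka = [H+][A-]/[HA] = (1.51 × 10^-3)² / 1.63 × 10^-1 = 1.4 × 10^-5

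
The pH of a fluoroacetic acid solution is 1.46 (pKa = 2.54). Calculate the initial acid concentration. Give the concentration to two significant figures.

C₀ = 4.5 × 10^-1 M

[H+] = 10^(-1.46) = 3.47 × 10^-2 M = x
Ka = 10^(−2.54) = 2.88 × 10^-3
Ka = x²/(C₀ − x) ⇒ C₀ = x + x²/Ka
C₀ = 3.47 × 10^-2 + (3.47 × 10^-2)²/(2.88 × 10^-3) = 4.53 × 10^-1 M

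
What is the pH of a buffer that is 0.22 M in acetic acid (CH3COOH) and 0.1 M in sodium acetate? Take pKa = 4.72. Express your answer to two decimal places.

pH = pKa + log([A⁻]/[HA]) = 4.72 + log(0.1/0.22)
pH = 4.72 + (-0.342) = 4.38

pH = 4.38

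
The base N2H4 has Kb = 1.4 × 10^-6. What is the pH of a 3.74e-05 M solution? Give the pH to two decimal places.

N2H4 + H2O ⇌ N2H5+ + OH-
Let x = [OH-] at equilibrium. Kb = x²/(3.74e-05 − x).
x is not negligible relative to C₀; solve x² + 1.4e-06·x − 5.24e-11 = 0.
x = [−1.4e-06 + √(1.4e-06² + 2.09e-10)]/2 = 6.57 × 10^-6 M
pOH = −log(6.57 × 10^-6) = 5.18; pH = 14.00 − 5.18 = 8.82

pH = 8.82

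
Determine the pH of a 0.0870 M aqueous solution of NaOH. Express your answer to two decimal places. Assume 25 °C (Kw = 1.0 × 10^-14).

NaOH is a strong base; [OH-] = 0.087 M.
pOH = -log(0.087) = 1.06
pH = 14.00 - 1.06 = 12.94

pH = 12.94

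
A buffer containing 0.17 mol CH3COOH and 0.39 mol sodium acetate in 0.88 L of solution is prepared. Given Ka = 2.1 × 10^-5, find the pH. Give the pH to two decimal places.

pH = 5.04

pKa = −log(2.1 × 10^-5) = 4.678
Henderson–Hasselbalch: pH = pKa + log([CH3COO-]/[CH3COOH]) = 4.678 + log(0.39/0.17)
pH = 4.678 + (+0.361) = 5.04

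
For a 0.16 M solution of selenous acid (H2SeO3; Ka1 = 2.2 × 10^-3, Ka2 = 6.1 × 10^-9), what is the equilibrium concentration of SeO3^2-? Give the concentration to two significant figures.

6.1 × 10^-9 M

First ionization gives [H+] ≈ [HSeO3-] = 1.77 × 10^-2 M.
Second step: Ka2 = [H+][SeO3^2-]/[HSeO3-] ≈ [SeO3^2-] (since [H+] ≈ [HSeO3-]).
So [SeO3^2-] ≈ Ka2.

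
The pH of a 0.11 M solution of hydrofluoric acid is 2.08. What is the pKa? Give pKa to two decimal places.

pKa = 3.17

[H+] = 10^(-2.08) = 8.32 × 10^-3 M
At equilibrium [HA] = 0.11 − 8.32 × 10^-3 = 1.02 × 10^-1 M
Ka = [H+][A-]/[HA] = (8.32 × 10^-3)² / 1.02 × 10^-1 = 6.79 × 10^-4
pKa = -log(6.79 × 10^-4) = 3.17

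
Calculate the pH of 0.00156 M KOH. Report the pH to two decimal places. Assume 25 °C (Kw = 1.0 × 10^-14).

KOH is a strong base; [OH-] = 0.00156 M.
pOH = -log(0.00156) = 2.81
pH = 14.00 - 2.81 = 11.19

pH = 11.19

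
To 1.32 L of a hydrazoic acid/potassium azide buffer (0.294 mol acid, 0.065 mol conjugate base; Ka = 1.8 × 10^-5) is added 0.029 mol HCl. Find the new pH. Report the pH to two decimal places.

After neutralization: n(HN3) = 0.323 mol, n(N3-) = 0.036 mol.
pKa = −log(1.8 × 10^-5) = 4.745
Henderson–Hasselbalch with mole ratio 0.036/0.323: pH = 4.745 + (-0.953)

pH = 3.79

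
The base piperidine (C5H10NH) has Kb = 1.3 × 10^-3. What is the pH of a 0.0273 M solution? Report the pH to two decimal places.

pH = 11.73

C5H10NH + H2O ⇌ C5H10NH2+ + OH-
From the ICE table, Kb = [OH-]²/(0.0273 − [OH-]) = 1.3 × 10^-3.
Here C₀/Kb ≈ 21, so the small-[OH-] approximation fails. Use the quadratic:
[OH-] = (−Kb + √(Kb² + 4·Kb·C₀))/2 = 5.34 × 10^-3 M
pOH = 2.27, so pH = 14.00 − pOH = 11.73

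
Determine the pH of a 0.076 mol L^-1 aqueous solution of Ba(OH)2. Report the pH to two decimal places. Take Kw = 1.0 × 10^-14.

pH = 13.18

Ba(OH)2 is a strong base (each formula unit releases 2 OH-); [OH-] = 0.152 M.
pOH = -log(0.152) = 0.82
pH = 14.00 - 0.82 = 13.18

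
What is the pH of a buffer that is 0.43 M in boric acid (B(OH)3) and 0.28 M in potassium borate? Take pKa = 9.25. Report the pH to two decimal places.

pH = pKa + log([A⁻]/[HA]) = 9.25 + log(0.28/0.43)
pH = 9.25 + (-0.186) = 9.06

pH = 9.06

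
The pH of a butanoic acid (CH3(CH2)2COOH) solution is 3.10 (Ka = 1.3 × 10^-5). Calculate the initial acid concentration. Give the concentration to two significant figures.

[H+] = 10^(-3.10) = 7.94 × 10^-4 M = x
Ka = x²/(C₀ − x) ⇒ C₀ = x + x²/Ka
C₀ = 7.94 × 10^-4 + (7.94 × 10^-4)²/(1.3 × 10^-5) = 4.93 × 10^-2 M

C₀ = 4.9 × 10^-2 M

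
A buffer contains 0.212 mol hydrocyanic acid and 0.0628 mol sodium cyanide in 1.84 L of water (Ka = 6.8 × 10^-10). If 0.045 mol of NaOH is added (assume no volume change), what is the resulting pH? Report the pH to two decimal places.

pH = 8.98

After neutralization: n(HCN) = 0.167 mol, n(CN-) = 0.108 mol.
pKa = −log(6.8 × 10^-10) = 9.167
Henderson–Hasselbalch with mole ratio 0.108/0.167: pH = 9.167 + (-0.189)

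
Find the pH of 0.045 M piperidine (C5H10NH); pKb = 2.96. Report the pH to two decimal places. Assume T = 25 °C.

pH = 11.81

C5H10NH + H2O ⇌ C5H10NH2+ + OH-
Kb = 10^(−2.96) = 1.10 × 10^-3
Let x = [OH-] at equilibrium. Kb = x²/(0.045 − x).
x is not negligible relative to C₀; solve x² + 0.0011·x − 4.95e-05 = 0.
x = (−Kb + √(Kb² + 4·Kb·C₀))/2 = 6.51 × 10^-3 M
pOH = 2.19, so pH = 14.00 − pOH = 11.81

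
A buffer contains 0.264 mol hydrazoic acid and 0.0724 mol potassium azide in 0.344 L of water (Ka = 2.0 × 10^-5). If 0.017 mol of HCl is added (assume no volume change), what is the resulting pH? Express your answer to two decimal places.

After neutralization: n(HN3) = 0.281 mol, n(N3-) = 0.0554 mol.
pKa = −log(2.0 × 10^-5) = 4.699
pH = pKa + log(n_N3-/n_HN3) = 4.699 + log(0.0554/0.281) = 4.699 + (-0.705)

pH = 3.99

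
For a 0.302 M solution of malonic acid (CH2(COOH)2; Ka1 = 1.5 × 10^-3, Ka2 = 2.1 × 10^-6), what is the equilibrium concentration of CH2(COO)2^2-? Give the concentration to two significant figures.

2.1 × 10^-6 M

First ionization gives [H+] ≈ [CH2(COOH)COO-] = 2.05 × 10^-2 M.
Second step: Ka2 = [H+][CH2(COO)2^2-]/[CH2(COOH)COO-] ≈ [CH2(COO)2^2-] (since [H+] ≈ [CH2(COOH)COO-]).
So [CH2(COO)2^2-] ≈ Ka2.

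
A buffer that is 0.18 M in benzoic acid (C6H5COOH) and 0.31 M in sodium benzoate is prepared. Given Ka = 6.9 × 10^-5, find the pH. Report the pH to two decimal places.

pH = 4.40

pKa = −log(6.9 × 10^-5) = 4.161
Using pH = pKa + log([base]/[acid]) with [base]/[acid] = 0.31/0.18:
pH = 4.161 + (+0.236) = 4.40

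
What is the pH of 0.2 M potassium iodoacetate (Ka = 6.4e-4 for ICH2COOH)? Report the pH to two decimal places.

pH = 8.25

ICH2COO- is the conjugate base of the weak acid ICH2COOH.
Kb = Kw/Ka = 1.0×10^-14 / 6.4 × 10^-4 = 1.56 × 10^-11
Kb = x²/(0.2 − x) = 1.56 × 10^-11
Assume x ≪ 0.2: x ≈ √(1.56 × 10^-11 × 0.2) = 1.77 × 10^-6 M
pOH = −log(1.77 × 10^-6) = 5.75; pH = 14.00 − 5.75 = 8.25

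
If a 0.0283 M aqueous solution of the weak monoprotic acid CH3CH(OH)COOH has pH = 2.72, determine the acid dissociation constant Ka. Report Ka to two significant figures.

[H+] = 10^(-2.72) = 1.91 × 10^-3 M
At equilibrium [HA] = 0.0283 − 1.91 × 10^-3 = 2.64 × 10^-2 M
Ka = [H+][A-]/[HA] = (1.91 × 10^-3)² / 2.64 × 10^-2 = 1.4 × 10^-4

Ka = 1.4 × 10^-4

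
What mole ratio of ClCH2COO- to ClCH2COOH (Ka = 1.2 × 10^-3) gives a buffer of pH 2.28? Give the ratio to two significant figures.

ratio = 0.23

pKa = -log(1.2 × 10^-3) = 2.921
pH = pKa + log(r) ⇒ log(r) = 2.28 − 2.921 = -0.641
r = [ClCH2COO-]/[ClCH2COOH] = 10^(-0.641) = 0.229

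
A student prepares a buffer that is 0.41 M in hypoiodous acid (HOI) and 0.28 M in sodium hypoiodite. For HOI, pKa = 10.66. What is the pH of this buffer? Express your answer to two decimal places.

pH = 10.49

Using pH = pKa + log([base]/[acid]) with [base]/[acid] = 0.28/0.41:
pH = 10.66 + (-0.166) = 10.49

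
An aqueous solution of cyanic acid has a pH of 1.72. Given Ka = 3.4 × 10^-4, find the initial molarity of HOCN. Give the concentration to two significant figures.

C₀ = 1.1 M

[H+] = 10^(-1.72) = 1.91 × 10^-2 M = x
Ka = x²/(C₀ − x) ⇒ C₀ = x + x²/Ka
C₀ = 1.91 × 10^-2 + (1.91 × 10^-2)²/(3.4 × 10^-4) = 1.09 M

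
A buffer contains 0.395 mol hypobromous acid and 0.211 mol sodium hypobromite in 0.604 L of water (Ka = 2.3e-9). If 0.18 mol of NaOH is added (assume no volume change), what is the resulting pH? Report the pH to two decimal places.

OH- converts HOBr to OBr-: HOBr → 0.215 mol, OBr- → 0.391 mol.
pKa = −log(2.3 × 10^-9) = 8.638
pH = pKa + log([A⁻]/[HA]) = 8.638 + log(0.391/0.215) = 8.638 +0.260

pH = 8.90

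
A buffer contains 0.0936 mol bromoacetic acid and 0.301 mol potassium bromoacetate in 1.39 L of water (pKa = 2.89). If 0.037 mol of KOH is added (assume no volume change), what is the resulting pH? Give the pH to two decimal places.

After neutralization: n(BrCH2COOH) = 0.0566 mol, n(BrCH2COO-) = 0.338 mol.
Henderson–Hasselbalch with mole ratio 0.338/0.0566: pH = 2.89 + (+0.776)

pH = 3.67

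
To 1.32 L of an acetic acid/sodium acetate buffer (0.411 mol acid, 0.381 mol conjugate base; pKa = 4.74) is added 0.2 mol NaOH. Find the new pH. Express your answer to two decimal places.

After neutralization: n(CH3COOH) = 0.211 mol, n(CH3COO-) = 0.581 mol.
pH = pKa + log([A⁻]/[HA]) = 4.74 + log(0.581/0.211) = 4.74 +0.440

pH = 5.18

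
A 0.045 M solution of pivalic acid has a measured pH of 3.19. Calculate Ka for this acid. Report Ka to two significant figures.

[H+] = 10^(-3.19) = 6.46 × 10^-4 M
At equilibrium [HA] = 0.045 − 6.46 × 10^-4 = 4.44 × 10^-2 M
Ka = [H+][A-]/[HA] = (6.46 × 10^-4)² / 4.44 × 10^-2 = 9.4 × 10^-6

Ka = 9.4 × 10^-6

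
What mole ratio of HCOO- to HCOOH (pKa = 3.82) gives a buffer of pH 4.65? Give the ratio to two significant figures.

pH = pKa + log(r) ⇒ log(r) = 4.65 − 3.82 = +0.83
r = [HCOO-]/[HCOOH] = 10^(+0.83) = 6.76

ratio = 6.8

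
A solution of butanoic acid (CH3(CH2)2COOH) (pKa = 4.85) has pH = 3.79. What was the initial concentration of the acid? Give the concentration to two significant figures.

C₀ = 2.0 × 10^-3 M

[H+] = 10^(-3.79) = 1.62 × 10^-4 M = x
Ka = 10^(−4.85) = 1.41 × 10^-5
Ka = x²/(C₀ − x) ⇒ C₀ = x + x²/Ka
C₀ = 1.62 × 10^-4 + (1.62 × 10^-4)²/(1.41 × 10^-5) = 2.02 × 10^-3 M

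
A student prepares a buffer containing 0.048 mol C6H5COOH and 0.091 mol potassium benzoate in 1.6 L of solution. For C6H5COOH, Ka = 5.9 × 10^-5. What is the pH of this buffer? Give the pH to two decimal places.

pH = 4.51

pKa = −log(5.9 × 10^-5) = 4.229
Henderson–Hasselbalch: pH = pKa + log([C6H5COO-]/[C6H5COOH]) = 4.229 + log(0.091/0.048)
pH = 4.229 + (+0.278) = 4.51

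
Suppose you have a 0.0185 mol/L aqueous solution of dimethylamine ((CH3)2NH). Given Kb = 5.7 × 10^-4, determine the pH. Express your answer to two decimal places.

pH = 11.47

(CH3)2NH + H2O ⇌ (CH3)2NH2+ + OH-
Kb = x²/(0.0185 − x) = 5.7 × 10^-4
x is not negligible relative to C₀; solve x² + 0.00057·x − 1.05e-05 = 0.
x = [−0.00057 + √(0.00057² + 4.22e-05)]/2 = 2.97 × 10^-3 M
pOH = −log(2.97 × 10^-3) = 2.53; pH = 14.00 − 2.53 = 11.47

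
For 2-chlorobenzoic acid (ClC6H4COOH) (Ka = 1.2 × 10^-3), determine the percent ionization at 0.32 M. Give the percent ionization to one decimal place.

ClC6H4COOH ⇌ ClC6H4COO- + H+; let x = [H+] at equilibrium.
Solve x² + 0.0012x − 0.000384 = 0 → x = 1.90 × 10^-2 M
% ionization = x/C₀ × 100% = 1.90 × 10^-2/0.32 × 100% = 5.9%

5.9%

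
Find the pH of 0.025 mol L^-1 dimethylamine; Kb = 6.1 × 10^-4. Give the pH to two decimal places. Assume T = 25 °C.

(CH3)2NH + H2O ⇌ (CH3)2NH2+ + OH-
Kb = x²/(0.025 − x) = 6.1 × 10^-4
x is not negligible relative to C₀; solve x² + 0.00061·x − 1.52e-05 = 0.
x = (−Kb + √(Kb² + 4·Kb·C₀))/2 = 3.61 × 10^-3 M
pOH = 2.44, so pH = 14.00 − pOH = 11.56

pH = 11.56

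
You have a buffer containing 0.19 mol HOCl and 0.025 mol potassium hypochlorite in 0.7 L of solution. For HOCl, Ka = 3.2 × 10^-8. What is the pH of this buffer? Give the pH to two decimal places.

pKa = −log(3.2 × 10^-8) = 7.495
Using pH = pKa + log([base]/[acid]) with [base]/[acid] = 0.025/0.19:
pH = 7.495 + (-0.881) = 6.61

pH = 6.61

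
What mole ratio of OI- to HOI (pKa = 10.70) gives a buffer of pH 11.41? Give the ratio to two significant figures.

ratio = 5.1

pH = pKa + log(r) ⇒ log(r) = 11.41 − 10.70 = +0.71
r = [OI-]/[HOI] = 10^(+0.71) = 5.13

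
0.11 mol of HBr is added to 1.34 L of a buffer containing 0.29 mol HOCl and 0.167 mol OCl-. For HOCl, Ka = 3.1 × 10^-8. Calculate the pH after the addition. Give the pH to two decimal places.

Added H+ converts OCl- to HOCl: HOCl → 0.4 mol, OCl- → 0.057 mol.
pKa = −log(3.1 × 10^-8) = 7.509
pH = pKa + log([A⁻]/[HA]) = 7.509 + log(0.057/0.4) = 7.509 -0.846

pH = 6.66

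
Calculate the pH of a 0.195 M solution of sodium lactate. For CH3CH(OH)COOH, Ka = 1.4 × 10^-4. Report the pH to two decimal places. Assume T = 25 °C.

CH3CH(OH)COO- is the conjugate base of the weak acid CH3CH(OH)COOH.
Kb = Kw/Ka = 1.0×10^-14 / 1.4 × 10^-4 = 7.14 × 10^-11
Let x = [OH-] at equilibrium. Kb = x²/(0.195 − x).
Assume x ≪ 0.195: x ≈ √(7.14 × 10^-11 × 0.195) = 3.73 × 10^-6 M
(x/C₀ = 0.0019% < 5%, so the approximation holds.)
pOH = −log(3.73 × 10^-6) = 5.43; pH = 14.00 − 5.43 = 8.57

pH = 8.57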